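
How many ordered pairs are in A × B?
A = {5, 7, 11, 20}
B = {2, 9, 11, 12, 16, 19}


Set A = {5, 7, 11, 20} has 4 elements.
Set B = {2, 9, 11, 12, 16, 19} has 6 elements.
|A × B| = |A| × |B| = 4 × 6 = 24

24


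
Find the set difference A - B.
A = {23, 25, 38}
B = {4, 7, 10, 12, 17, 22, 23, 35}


Set A = {23, 25, 38}
Set B = {4, 7, 10, 12, 17, 22, 23, 35}
A \ B includes elements in A that are not in B.
Check each element of A:
23 (in B, remove), 25 (not in B, keep), 38 (not in B, keep)
A \ B = {25, 38}

{25, 38}


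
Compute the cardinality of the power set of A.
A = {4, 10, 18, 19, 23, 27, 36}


Set A = {4, 10, 18, 19, 23, 27, 36}
|A| = 7
The power set P(A) contains all subsets of A.
|P(A)| = 2^|A| = 2^7 = 128

128


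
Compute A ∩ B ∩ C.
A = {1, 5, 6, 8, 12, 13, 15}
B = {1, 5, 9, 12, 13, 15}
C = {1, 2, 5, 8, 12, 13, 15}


Set A = {1, 5, 6, 8, 12, 13, 15}
Set B = {1, 5, 9, 12, 13, 15}
Set C = {1, 2, 5, 8, 12, 13, 15}
First, A ∩ B = {1, 5, 12, 13, 15}
Then, (A ∩ B) ∩ C = {1, 5, 12, 13, 15}

{1, 5, 12, 13, 15}


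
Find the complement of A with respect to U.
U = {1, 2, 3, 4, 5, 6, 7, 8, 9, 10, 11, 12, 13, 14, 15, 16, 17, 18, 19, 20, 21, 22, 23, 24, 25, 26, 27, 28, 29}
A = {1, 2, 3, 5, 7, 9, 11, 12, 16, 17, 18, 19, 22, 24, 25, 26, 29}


Universal set U = {1, 2, 3, 4, 5, 6, 7, 8, 9, 10, 11, 12, 13, 14, 15, 16, 17, 18, 19, 20, 21, 22, 23, 24, 25, 26, 27, 28, 29}
Set A = {1, 2, 3, 5, 7, 9, 11, 12, 16, 17, 18, 19, 22, 24, 25, 26, 29}
A' = U \ A = elements in U but not in A
Checking each element of U:
1 (in A, exclude), 2 (in A, exclude), 3 (in A, exclude), 4 (not in A, include), 5 (in A, exclude), 6 (not in A, include), 7 (in A, exclude), 8 (not in A, include), 9 (in A, exclude), 10 (not in A, include), 11 (in A, exclude), 12 (in A, exclude), 13 (not in A, include), 14 (not in A, include), 15 (not in A, include), 16 (in A, exclude), 17 (in A, exclude), 18 (in A, exclude), 19 (in A, exclude), 20 (not in A, include), 21 (not in A, include), 22 (in A, exclude), 23 (not in A, include), 24 (in A, exclude), 25 (in A, exclude), 26 (in A, exclude), 27 (not in A, include), 28 (not in A, include), 29 (in A, exclude)
A' = {4, 6, 8, 10, 13, 14, 15, 20, 21, 23, 27, 28}

{4, 6, 8, 10, 13, 14, 15, 20, 21, 23, 27, 28}


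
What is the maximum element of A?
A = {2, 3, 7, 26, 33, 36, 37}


Set A = {2, 3, 7, 26, 33, 36, 37}
Elements in ascending order: 2, 3, 7, 26, 33, 36, 37
The largest element is 37.

37


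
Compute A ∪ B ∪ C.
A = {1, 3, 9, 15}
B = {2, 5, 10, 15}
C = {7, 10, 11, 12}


Set A = {1, 3, 9, 15}
Set B = {2, 5, 10, 15}
Set C = {7, 10, 11, 12}
First, A ∪ B = {1, 2, 3, 5, 9, 10, 15}
Then, (A ∪ B) ∪ C = {1, 2, 3, 5, 7, 9, 10, 11, 12, 15}

{1, 2, 3, 5, 7, 9, 10, 11, 12, 15}


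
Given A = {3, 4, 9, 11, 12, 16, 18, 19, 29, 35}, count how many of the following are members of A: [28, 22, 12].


Set A = {3, 4, 9, 11, 12, 16, 18, 19, 29, 35}
Candidates: [28, 22, 12]
Check each candidate:
28 ∉ A, 22 ∉ A, 12 ∈ A
Count of candidates in A: 1

1


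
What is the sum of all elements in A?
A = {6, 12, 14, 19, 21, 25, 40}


Set A = {6, 12, 14, 19, 21, 25, 40}
Sum = 6 + 12 + 14 + 19 + 21 + 25 + 40 = 137

137


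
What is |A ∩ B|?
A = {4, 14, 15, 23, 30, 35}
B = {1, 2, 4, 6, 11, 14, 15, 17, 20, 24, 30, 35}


Set A = {4, 14, 15, 23, 30, 35}
Set B = {1, 2, 4, 6, 11, 14, 15, 17, 20, 24, 30, 35}
A ∩ B = {4, 14, 15, 30, 35}
|A ∩ B| = 5

5


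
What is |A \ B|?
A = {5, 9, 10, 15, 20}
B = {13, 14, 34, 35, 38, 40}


Set A = {5, 9, 10, 15, 20}
Set B = {13, 14, 34, 35, 38, 40}
A \ B = {5, 9, 10, 15, 20}
|A \ B| = 5

5


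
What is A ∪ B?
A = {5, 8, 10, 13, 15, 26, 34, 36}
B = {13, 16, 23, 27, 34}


Set A = {5, 8, 10, 13, 15, 26, 34, 36}
Set B = {13, 16, 23, 27, 34}
A ∪ B includes all elements in either set.
Elements from A: {5, 8, 10, 13, 15, 26, 34, 36}
Elements from B not already included: {16, 23, 27}
A ∪ B = {5, 8, 10, 13, 15, 16, 23, 26, 27, 34, 36}

{5, 8, 10, 13, 15, 16, 23, 26, 27, 34, 36}


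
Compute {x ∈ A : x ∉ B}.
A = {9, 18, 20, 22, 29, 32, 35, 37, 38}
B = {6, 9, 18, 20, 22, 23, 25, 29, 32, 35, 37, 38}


Set A = {9, 18, 20, 22, 29, 32, 35, 37, 38}
Set B = {6, 9, 18, 20, 22, 23, 25, 29, 32, 35, 37, 38}
Check each element of A against B:
9 ∈ B, 18 ∈ B, 20 ∈ B, 22 ∈ B, 29 ∈ B, 32 ∈ B, 35 ∈ B, 37 ∈ B, 38 ∈ B
Elements of A not in B: {}

{}


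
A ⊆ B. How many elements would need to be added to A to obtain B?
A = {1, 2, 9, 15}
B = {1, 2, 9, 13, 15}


Set A = {1, 2, 9, 15}, |A| = 4
Set B = {1, 2, 9, 13, 15}, |B| = 5
Since A ⊆ B: B \ A = {13}
|B| - |A| = 5 - 4 = 1

1


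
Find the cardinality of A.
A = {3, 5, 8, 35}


Set A = {3, 5, 8, 35}
Listing elements: 3, 5, 8, 35
Counting: 4 elements
|A| = 4

4


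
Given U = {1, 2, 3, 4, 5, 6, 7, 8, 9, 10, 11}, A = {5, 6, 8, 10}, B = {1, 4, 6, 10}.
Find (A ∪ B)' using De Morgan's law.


U = {1, 2, 3, 4, 5, 6, 7, 8, 9, 10, 11}
A = {5, 6, 8, 10}, B = {1, 4, 6, 10}
A ∪ B = {1, 4, 5, 6, 8, 10}
(A ∪ B)' = U \ (A ∪ B) = {2, 3, 7, 9, 11}
Verification via A' ∩ B': A' = {1, 2, 3, 4, 7, 9, 11}, B' = {2, 3, 5, 7, 8, 9, 11}
A' ∩ B' = {2, 3, 7, 9, 11} ✓

{2, 3, 7, 9, 11}


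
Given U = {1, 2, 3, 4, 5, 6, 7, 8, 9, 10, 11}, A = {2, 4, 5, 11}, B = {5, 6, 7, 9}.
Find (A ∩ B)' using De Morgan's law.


U = {1, 2, 3, 4, 5, 6, 7, 8, 9, 10, 11}
A = {2, 4, 5, 11}, B = {5, 6, 7, 9}
A ∩ B = {5}
(A ∩ B)' = U \ (A ∩ B) = {1, 2, 3, 4, 6, 7, 8, 9, 10, 11}
Verification via A' ∪ B': A' = {1, 3, 6, 7, 8, 9, 10}, B' = {1, 2, 3, 4, 8, 10, 11}
A' ∪ B' = {1, 2, 3, 4, 6, 7, 8, 9, 10, 11} ✓

{1, 2, 3, 4, 6, 7, 8, 9, 10, 11}


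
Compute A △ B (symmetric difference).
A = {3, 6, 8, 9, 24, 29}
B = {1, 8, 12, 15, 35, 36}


Set A = {3, 6, 8, 9, 24, 29}
Set B = {1, 8, 12, 15, 35, 36}
A △ B = (A \ B) ∪ (B \ A)
Elements in A but not B: {3, 6, 9, 24, 29}
Elements in B but not A: {1, 12, 15, 35, 36}
A △ B = {1, 3, 6, 9, 12, 15, 24, 29, 35, 36}

{1, 3, 6, 9, 12, 15, 24, 29, 35, 36}


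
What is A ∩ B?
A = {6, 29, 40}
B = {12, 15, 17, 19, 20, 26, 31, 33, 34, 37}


Set A = {6, 29, 40}
Set B = {12, 15, 17, 19, 20, 26, 31, 33, 34, 37}
A ∩ B includes only elements in both sets.
Check each element of A against B:
6 ✗, 29 ✗, 40 ✗
A ∩ B = {}

{}


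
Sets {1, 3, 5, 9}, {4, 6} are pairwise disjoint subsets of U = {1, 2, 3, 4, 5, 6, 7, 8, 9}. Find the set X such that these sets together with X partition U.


U = {1, 2, 3, 4, 5, 6, 7, 8, 9}
Shown blocks: {1, 3, 5, 9}, {4, 6}
A partition's blocks are pairwise disjoint and cover U, so the missing block = U \ (union of shown blocks).
Union of shown blocks: {1, 3, 4, 5, 6, 9}
Missing block = U \ (union) = {2, 7, 8}

{2, 7, 8}


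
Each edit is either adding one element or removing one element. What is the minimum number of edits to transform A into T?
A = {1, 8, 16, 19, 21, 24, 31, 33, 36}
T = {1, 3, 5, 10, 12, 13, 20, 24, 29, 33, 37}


Set A = {1, 8, 16, 19, 21, 24, 31, 33, 36}
Set T = {1, 3, 5, 10, 12, 13, 20, 24, 29, 33, 37}
Elements to remove from A (in A, not in T): {8, 16, 19, 21, 31, 36} → 6 removals
Elements to add to A (in T, not in A): {3, 5, 10, 12, 13, 20, 29, 37} → 8 additions
Total edits = 6 + 8 = 14

14


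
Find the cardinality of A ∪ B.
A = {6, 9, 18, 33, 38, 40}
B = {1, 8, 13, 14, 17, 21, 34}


Set A = {6, 9, 18, 33, 38, 40}, |A| = 6
Set B = {1, 8, 13, 14, 17, 21, 34}, |B| = 7
A ∩ B = {}, |A ∩ B| = 0
|A ∪ B| = |A| + |B| - |A ∩ B| = 6 + 7 - 0 = 13

13


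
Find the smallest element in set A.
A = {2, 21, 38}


Set A = {2, 21, 38}
Elements in ascending order: 2, 21, 38
The smallest element is 2.

2


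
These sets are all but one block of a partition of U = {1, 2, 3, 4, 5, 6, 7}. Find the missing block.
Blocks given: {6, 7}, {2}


U = {1, 2, 3, 4, 5, 6, 7}
Shown blocks: {6, 7}, {2}
A partition's blocks are pairwise disjoint and cover U, so the missing block = U \ (union of shown blocks).
Union of shown blocks: {2, 6, 7}
Missing block = U \ (union) = {1, 3, 4, 5}

{1, 3, 4, 5}


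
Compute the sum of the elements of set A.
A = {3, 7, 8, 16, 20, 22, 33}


Set A = {3, 7, 8, 16, 20, 22, 33}
Sum = 3 + 7 + 8 + 16 + 20 + 22 + 33 = 109

109


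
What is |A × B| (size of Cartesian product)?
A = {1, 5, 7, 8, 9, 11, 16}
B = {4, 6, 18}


Set A = {1, 5, 7, 8, 9, 11, 16} has 7 elements.
Set B = {4, 6, 18} has 3 elements.
|A × B| = |A| × |B| = 7 × 3 = 21

21


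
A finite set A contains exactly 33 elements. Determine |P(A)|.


The set has 33 elements.
The power set contains all possible subsets.
|P(A)| = 2^|A| = 2^33 = 8589934592

8589934592


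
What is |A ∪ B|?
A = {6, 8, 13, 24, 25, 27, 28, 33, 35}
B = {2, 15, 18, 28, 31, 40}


Set A = {6, 8, 13, 24, 25, 27, 28, 33, 35}, |A| = 9
Set B = {2, 15, 18, 28, 31, 40}, |B| = 6
A ∩ B = {28}, |A ∩ B| = 1
|A ∪ B| = |A| + |B| - |A ∩ B| = 9 + 6 - 1 = 14

14


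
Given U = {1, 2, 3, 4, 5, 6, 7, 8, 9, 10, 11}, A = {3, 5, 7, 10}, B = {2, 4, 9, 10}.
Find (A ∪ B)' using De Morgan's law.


U = {1, 2, 3, 4, 5, 6, 7, 8, 9, 10, 11}
A = {3, 5, 7, 10}, B = {2, 4, 9, 10}
A ∪ B = {2, 3, 4, 5, 7, 9, 10}
(A ∪ B)' = U \ (A ∪ B) = {1, 6, 8, 11}
Verification via A' ∩ B': A' = {1, 2, 4, 6, 8, 9, 11}, B' = {1, 3, 5, 6, 7, 8, 11}
A' ∩ B' = {1, 6, 8, 11} ✓

{1, 6, 8, 11}


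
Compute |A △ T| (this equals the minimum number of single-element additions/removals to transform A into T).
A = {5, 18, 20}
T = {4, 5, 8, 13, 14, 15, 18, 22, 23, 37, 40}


Set A = {5, 18, 20}
Set T = {4, 5, 8, 13, 14, 15, 18, 22, 23, 37, 40}
Elements to remove from A (in A, not in T): {20} → 1 removals
Elements to add to A (in T, not in A): {4, 8, 13, 14, 15, 22, 23, 37, 40} → 9 additions
Total edits = 1 + 9 = 10

10


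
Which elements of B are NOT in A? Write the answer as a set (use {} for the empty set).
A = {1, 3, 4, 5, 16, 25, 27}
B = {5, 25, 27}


Set A = {1, 3, 4, 5, 16, 25, 27}
Set B = {5, 25, 27}
Check each element of B against A:
5 ∈ A, 25 ∈ A, 27 ∈ A
Elements of B not in A: {}

{}


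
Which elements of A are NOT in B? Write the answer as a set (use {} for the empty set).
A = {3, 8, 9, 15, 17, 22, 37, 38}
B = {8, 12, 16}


Set A = {3, 8, 9, 15, 17, 22, 37, 38}
Set B = {8, 12, 16}
Check each element of A against B:
3 ∉ B (include), 8 ∈ B, 9 ∉ B (include), 15 ∉ B (include), 17 ∉ B (include), 22 ∉ B (include), 37 ∉ B (include), 38 ∉ B (include)
Elements of A not in B: {3, 9, 15, 17, 22, 37, 38}

{3, 9, 15, 17, 22, 37, 38}


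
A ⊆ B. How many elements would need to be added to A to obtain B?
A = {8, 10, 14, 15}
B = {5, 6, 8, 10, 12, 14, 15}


Set A = {8, 10, 14, 15}, |A| = 4
Set B = {5, 6, 8, 10, 12, 14, 15}, |B| = 7
Since A ⊆ B: B \ A = {5, 6, 12}
|B| - |A| = 7 - 4 = 3

3


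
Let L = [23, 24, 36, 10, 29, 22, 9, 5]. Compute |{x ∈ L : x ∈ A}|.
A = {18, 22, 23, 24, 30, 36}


Set A = {18, 22, 23, 24, 30, 36}
Candidates: [23, 24, 36, 10, 29, 22, 9, 5]
Check each candidate:
23 ∈ A, 24 ∈ A, 36 ∈ A, 10 ∉ A, 29 ∉ A, 22 ∈ A, 9 ∉ A, 5 ∉ A
Count of candidates in A: 4

4


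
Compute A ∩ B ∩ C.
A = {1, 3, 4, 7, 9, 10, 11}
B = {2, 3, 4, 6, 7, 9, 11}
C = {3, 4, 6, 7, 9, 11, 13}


Set A = {1, 3, 4, 7, 9, 10, 11}
Set B = {2, 3, 4, 6, 7, 9, 11}
Set C = {3, 4, 6, 7, 9, 11, 13}
First, A ∩ B = {3, 4, 7, 9, 11}
Then, (A ∩ B) ∩ C = {3, 4, 7, 9, 11}

{3, 4, 7, 9, 11}


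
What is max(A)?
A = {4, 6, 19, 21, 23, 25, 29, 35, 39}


Set A = {4, 6, 19, 21, 23, 25, 29, 35, 39}
Elements in ascending order: 4, 6, 19, 21, 23, 25, 29, 35, 39
The largest element is 39.

39


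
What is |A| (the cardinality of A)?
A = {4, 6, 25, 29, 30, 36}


Set A = {4, 6, 25, 29, 30, 36}
Listing elements: 4, 6, 25, 29, 30, 36
Counting: 6 elements
|A| = 6

6


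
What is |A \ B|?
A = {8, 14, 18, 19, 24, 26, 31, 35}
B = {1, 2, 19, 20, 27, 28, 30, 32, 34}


Set A = {8, 14, 18, 19, 24, 26, 31, 35}
Set B = {1, 2, 19, 20, 27, 28, 30, 32, 34}
A \ B = {8, 14, 18, 24, 26, 31, 35}
|A \ B| = 7

7


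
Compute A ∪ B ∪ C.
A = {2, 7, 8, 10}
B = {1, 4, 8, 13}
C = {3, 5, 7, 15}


Set A = {2, 7, 8, 10}
Set B = {1, 4, 8, 13}
Set C = {3, 5, 7, 15}
First, A ∪ B = {1, 2, 4, 7, 8, 10, 13}
Then, (A ∪ B) ∪ C = {1, 2, 3, 4, 5, 7, 8, 10, 13, 15}

{1, 2, 3, 4, 5, 7, 8, 10, 13, 15}


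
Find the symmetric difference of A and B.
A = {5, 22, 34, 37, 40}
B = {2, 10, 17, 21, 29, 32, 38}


Set A = {5, 22, 34, 37, 40}
Set B = {2, 10, 17, 21, 29, 32, 38}
A △ B = (A \ B) ∪ (B \ A)
Elements in A but not B: {5, 22, 34, 37, 40}
Elements in B but not A: {2, 10, 17, 21, 29, 32, 38}
A △ B = {2, 5, 10, 17, 21, 22, 29, 32, 34, 37, 38, 40}

{2, 5, 10, 17, 21, 22, 29, 32, 34, 37, 38, 40}


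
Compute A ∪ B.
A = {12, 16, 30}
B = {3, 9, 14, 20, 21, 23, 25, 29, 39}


Set A = {12, 16, 30}
Set B = {3, 9, 14, 20, 21, 23, 25, 29, 39}
A ∪ B includes all elements in either set.
Elements from A: {12, 16, 30}
Elements from B not already included: {3, 9, 14, 20, 21, 23, 25, 29, 39}
A ∪ B = {3, 9, 12, 14, 16, 20, 21, 23, 25, 29, 30, 39}

{3, 9, 12, 14, 16, 20, 21, 23, 25, 29, 30, 39}


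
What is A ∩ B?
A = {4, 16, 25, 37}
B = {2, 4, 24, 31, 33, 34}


Set A = {4, 16, 25, 37}
Set B = {2, 4, 24, 31, 33, 34}
A ∩ B includes only elements in both sets.
Check each element of A against B:
4 ✓, 16 ✗, 25 ✗, 37 ✗
A ∩ B = {4}

{4}


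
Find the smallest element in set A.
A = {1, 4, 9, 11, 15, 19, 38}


Set A = {1, 4, 9, 11, 15, 19, 38}
Elements in ascending order: 1, 4, 9, 11, 15, 19, 38
The smallest element is 1.

1


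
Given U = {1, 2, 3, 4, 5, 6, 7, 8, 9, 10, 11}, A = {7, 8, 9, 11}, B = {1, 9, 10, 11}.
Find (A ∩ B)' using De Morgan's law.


U = {1, 2, 3, 4, 5, 6, 7, 8, 9, 10, 11}
A = {7, 8, 9, 11}, B = {1, 9, 10, 11}
A ∩ B = {9, 11}
(A ∩ B)' = U \ (A ∩ B) = {1, 2, 3, 4, 5, 6, 7, 8, 10}
Verification via A' ∪ B': A' = {1, 2, 3, 4, 5, 6, 10}, B' = {2, 3, 4, 5, 6, 7, 8}
A' ∪ B' = {1, 2, 3, 4, 5, 6, 7, 8, 10} ✓

{1, 2, 3, 4, 5, 6, 7, 8, 10}


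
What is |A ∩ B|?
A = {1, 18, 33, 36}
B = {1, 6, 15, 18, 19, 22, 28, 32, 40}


Set A = {1, 18, 33, 36}
Set B = {1, 6, 15, 18, 19, 22, 28, 32, 40}
A ∩ B = {1, 18}
|A ∩ B| = 2

2


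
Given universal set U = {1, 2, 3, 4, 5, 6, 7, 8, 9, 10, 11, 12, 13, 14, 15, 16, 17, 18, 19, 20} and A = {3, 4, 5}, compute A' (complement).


Universal set U = {1, 2, 3, 4, 5, 6, 7, 8, 9, 10, 11, 12, 13, 14, 15, 16, 17, 18, 19, 20}
Set A = {3, 4, 5}
A' = U \ A = elements in U but not in A
Checking each element of U:
1 (not in A, include), 2 (not in A, include), 3 (in A, exclude), 4 (in A, exclude), 5 (in A, exclude), 6 (not in A, include), 7 (not in A, include), 8 (not in A, include), 9 (not in A, include), 10 (not in A, include), 11 (not in A, include), 12 (not in A, include), 13 (not in A, include), 14 (not in A, include), 15 (not in A, include), 16 (not in A, include), 17 (not in A, include), 18 (not in A, include), 19 (not in A, include), 20 (not in A, include)
A' = {1, 2, 6, 7, 8, 9, 10, 11, 12, 13, 14, 15, 16, 17, 18, 19, 20}

{1, 2, 6, 7, 8, 9, 10, 11, 12, 13, 14, 15, 16, 17, 18, 19, 20}


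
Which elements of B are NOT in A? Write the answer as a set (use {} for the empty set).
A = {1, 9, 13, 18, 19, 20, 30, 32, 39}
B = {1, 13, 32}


Set A = {1, 9, 13, 18, 19, 20, 30, 32, 39}
Set B = {1, 13, 32}
Check each element of B against A:
1 ∈ A, 13 ∈ A, 32 ∈ A
Elements of B not in A: {}

{}


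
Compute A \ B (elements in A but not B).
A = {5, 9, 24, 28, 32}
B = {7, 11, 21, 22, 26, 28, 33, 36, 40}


Set A = {5, 9, 24, 28, 32}
Set B = {7, 11, 21, 22, 26, 28, 33, 36, 40}
A \ B includes elements in A that are not in B.
Check each element of A:
5 (not in B, keep), 9 (not in B, keep), 24 (not in B, keep), 28 (in B, remove), 32 (not in B, keep)
A \ B = {5, 9, 24, 32}

{5, 9, 24, 32}


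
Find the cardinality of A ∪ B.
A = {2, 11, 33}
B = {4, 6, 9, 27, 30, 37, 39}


Set A = {2, 11, 33}, |A| = 3
Set B = {4, 6, 9, 27, 30, 37, 39}, |B| = 7
A ∩ B = {}, |A ∩ B| = 0
|A ∪ B| = |A| + |B| - |A ∩ B| = 3 + 7 - 0 = 10

10


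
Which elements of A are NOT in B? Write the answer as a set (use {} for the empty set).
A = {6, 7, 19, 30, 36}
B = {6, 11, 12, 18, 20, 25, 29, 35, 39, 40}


Set A = {6, 7, 19, 30, 36}
Set B = {6, 11, 12, 18, 20, 25, 29, 35, 39, 40}
Check each element of A against B:
6 ∈ B, 7 ∉ B (include), 19 ∉ B (include), 30 ∉ B (include), 36 ∉ B (include)
Elements of A not in B: {7, 19, 30, 36}

{7, 19, 30, 36}


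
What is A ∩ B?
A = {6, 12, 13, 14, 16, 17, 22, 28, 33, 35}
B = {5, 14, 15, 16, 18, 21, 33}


Set A = {6, 12, 13, 14, 16, 17, 22, 28, 33, 35}
Set B = {5, 14, 15, 16, 18, 21, 33}
A ∩ B includes only elements in both sets.
Check each element of A against B:
6 ✗, 12 ✗, 13 ✗, 14 ✓, 16 ✓, 17 ✗, 22 ✗, 28 ✗, 33 ✓, 35 ✗
A ∩ B = {14, 16, 33}

{14, 16, 33}


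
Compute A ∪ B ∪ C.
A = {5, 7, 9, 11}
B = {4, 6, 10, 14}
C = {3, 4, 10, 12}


Set A = {5, 7, 9, 11}
Set B = {4, 6, 10, 14}
Set C = {3, 4, 10, 12}
First, A ∪ B = {4, 5, 6, 7, 9, 10, 11, 14}
Then, (A ∪ B) ∪ C = {3, 4, 5, 6, 7, 9, 10, 11, 12, 14}

{3, 4, 5, 6, 7, 9, 10, 11, 12, 14}


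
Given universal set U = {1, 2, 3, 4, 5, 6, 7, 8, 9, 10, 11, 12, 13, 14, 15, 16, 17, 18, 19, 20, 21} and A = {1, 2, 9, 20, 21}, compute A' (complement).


Universal set U = {1, 2, 3, 4, 5, 6, 7, 8, 9, 10, 11, 12, 13, 14, 15, 16, 17, 18, 19, 20, 21}
Set A = {1, 2, 9, 20, 21}
A' = U \ A = elements in U but not in A
Checking each element of U:
1 (in A, exclude), 2 (in A, exclude), 3 (not in A, include), 4 (not in A, include), 5 (not in A, include), 6 (not in A, include), 7 (not in A, include), 8 (not in A, include), 9 (in A, exclude), 10 (not in A, include), 11 (not in A, include), 12 (not in A, include), 13 (not in A, include), 14 (not in A, include), 15 (not in A, include), 16 (not in A, include), 17 (not in A, include), 18 (not in A, include), 19 (not in A, include), 20 (in A, exclude), 21 (in A, exclude)
A' = {3, 4, 5, 6, 7, 8, 10, 11, 12, 13, 14, 15, 16, 17, 18, 19}

{3, 4, 5, 6, 7, 8, 10, 11, 12, 13, 14, 15, 16, 17, 18, 19}


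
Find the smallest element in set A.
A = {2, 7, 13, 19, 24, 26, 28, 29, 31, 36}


Set A = {2, 7, 13, 19, 24, 26, 28, 29, 31, 36}
Elements in ascending order: 2, 7, 13, 19, 24, 26, 28, 29, 31, 36
The smallest element is 2.

2


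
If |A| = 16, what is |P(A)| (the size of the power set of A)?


The set has 16 elements.
The power set contains all possible subsets.
|P(A)| = 2^|A| = 2^16 = 65536

65536


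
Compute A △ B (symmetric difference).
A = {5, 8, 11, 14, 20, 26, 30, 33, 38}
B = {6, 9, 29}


Set A = {5, 8, 11, 14, 20, 26, 30, 33, 38}
Set B = {6, 9, 29}
A △ B = (A \ B) ∪ (B \ A)
Elements in A but not B: {5, 8, 11, 14, 20, 26, 30, 33, 38}
Elements in B but not A: {6, 9, 29}
A △ B = {5, 6, 8, 9, 11, 14, 20, 26, 29, 30, 33, 38}

{5, 6, 8, 9, 11, 14, 20, 26, 29, 30, 33, 38}


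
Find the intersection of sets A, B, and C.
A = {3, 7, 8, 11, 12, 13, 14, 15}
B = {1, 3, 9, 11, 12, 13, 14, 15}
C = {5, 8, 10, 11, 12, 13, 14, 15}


Set A = {3, 7, 8, 11, 12, 13, 14, 15}
Set B = {1, 3, 9, 11, 12, 13, 14, 15}
Set C = {5, 8, 10, 11, 12, 13, 14, 15}
First, A ∩ B = {3, 11, 12, 13, 14, 15}
Then, (A ∩ B) ∩ C = {11, 12, 13, 14, 15}

{11, 12, 13, 14, 15}


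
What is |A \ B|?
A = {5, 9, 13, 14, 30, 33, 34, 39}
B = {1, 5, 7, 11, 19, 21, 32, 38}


Set A = {5, 9, 13, 14, 30, 33, 34, 39}
Set B = {1, 5, 7, 11, 19, 21, 32, 38}
A \ B = {9, 13, 14, 30, 33, 34, 39}
|A \ B| = 7

7


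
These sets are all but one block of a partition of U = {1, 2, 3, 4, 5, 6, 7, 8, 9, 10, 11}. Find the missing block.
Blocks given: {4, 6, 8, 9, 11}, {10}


U = {1, 2, 3, 4, 5, 6, 7, 8, 9, 10, 11}
Shown blocks: {4, 6, 8, 9, 11}, {10}
A partition's blocks are pairwise disjoint and cover U, so the missing block = U \ (union of shown blocks).
Union of shown blocks: {4, 6, 8, 9, 10, 11}
Missing block = U \ (union) = {1, 2, 3, 5, 7}

{1, 2, 3, 5, 7}


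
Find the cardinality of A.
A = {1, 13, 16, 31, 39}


Set A = {1, 13, 16, 31, 39}
Listing elements: 1, 13, 16, 31, 39
Counting: 5 elements
|A| = 5

5


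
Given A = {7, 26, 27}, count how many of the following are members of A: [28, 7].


Set A = {7, 26, 27}
Candidates: [28, 7]
Check each candidate:
28 ∉ A, 7 ∈ A
Count of candidates in A: 1

1


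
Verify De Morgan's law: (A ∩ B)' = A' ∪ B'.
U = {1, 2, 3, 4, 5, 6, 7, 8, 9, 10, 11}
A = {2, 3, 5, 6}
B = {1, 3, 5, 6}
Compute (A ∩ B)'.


U = {1, 2, 3, 4, 5, 6, 7, 8, 9, 10, 11}
A = {2, 3, 5, 6}, B = {1, 3, 5, 6}
A ∩ B = {3, 5, 6}
(A ∩ B)' = U \ (A ∩ B) = {1, 2, 4, 7, 8, 9, 10, 11}
Verification via A' ∪ B': A' = {1, 4, 7, 8, 9, 10, 11}, B' = {2, 4, 7, 8, 9, 10, 11}
A' ∪ B' = {1, 2, 4, 7, 8, 9, 10, 11} ✓

{1, 2, 4, 7, 8, 9, 10, 11}


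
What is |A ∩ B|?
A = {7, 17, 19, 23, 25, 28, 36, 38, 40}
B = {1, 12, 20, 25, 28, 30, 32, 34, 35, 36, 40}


Set A = {7, 17, 19, 23, 25, 28, 36, 38, 40}
Set B = {1, 12, 20, 25, 28, 30, 32, 34, 35, 36, 40}
A ∩ B = {25, 28, 36, 40}
|A ∩ B| = 4

4


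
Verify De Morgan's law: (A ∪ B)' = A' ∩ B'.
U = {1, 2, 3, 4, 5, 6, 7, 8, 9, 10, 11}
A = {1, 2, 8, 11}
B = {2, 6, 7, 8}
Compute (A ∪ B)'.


U = {1, 2, 3, 4, 5, 6, 7, 8, 9, 10, 11}
A = {1, 2, 8, 11}, B = {2, 6, 7, 8}
A ∪ B = {1, 2, 6, 7, 8, 11}
(A ∪ B)' = U \ (A ∪ B) = {3, 4, 5, 9, 10}
Verification via A' ∩ B': A' = {3, 4, 5, 6, 7, 9, 10}, B' = {1, 3, 4, 5, 9, 10, 11}
A' ∩ B' = {3, 4, 5, 9, 10} ✓

{3, 4, 5, 9, 10}


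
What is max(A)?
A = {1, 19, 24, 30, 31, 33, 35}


Set A = {1, 19, 24, 30, 31, 33, 35}
Elements in ascending order: 1, 19, 24, 30, 31, 33, 35
The largest element is 35.

35


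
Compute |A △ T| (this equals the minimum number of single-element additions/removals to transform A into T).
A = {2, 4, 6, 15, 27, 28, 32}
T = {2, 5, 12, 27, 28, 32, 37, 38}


Set A = {2, 4, 6, 15, 27, 28, 32}
Set T = {2, 5, 12, 27, 28, 32, 37, 38}
Elements to remove from A (in A, not in T): {4, 6, 15} → 3 removals
Elements to add to A (in T, not in A): {5, 12, 37, 38} → 4 additions
Total edits = 3 + 4 = 7

7


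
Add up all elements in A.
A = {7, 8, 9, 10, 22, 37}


Set A = {7, 8, 9, 10, 22, 37}
Sum = 7 + 8 + 9 + 10 + 22 + 37 = 93

93


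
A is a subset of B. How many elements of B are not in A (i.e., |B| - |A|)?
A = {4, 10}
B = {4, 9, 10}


Set A = {4, 10}, |A| = 2
Set B = {4, 9, 10}, |B| = 3
Since A ⊆ B: B \ A = {9}
|B| - |A| = 3 - 2 = 1

1


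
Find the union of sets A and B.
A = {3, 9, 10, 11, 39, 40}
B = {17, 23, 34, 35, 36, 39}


Set A = {3, 9, 10, 11, 39, 40}
Set B = {17, 23, 34, 35, 36, 39}
A ∪ B includes all elements in either set.
Elements from A: {3, 9, 10, 11, 39, 40}
Elements from B not already included: {17, 23, 34, 35, 36}
A ∪ B = {3, 9, 10, 11, 17, 23, 34, 35, 36, 39, 40}

{3, 9, 10, 11, 17, 23, 34, 35, 36, 39, 40}


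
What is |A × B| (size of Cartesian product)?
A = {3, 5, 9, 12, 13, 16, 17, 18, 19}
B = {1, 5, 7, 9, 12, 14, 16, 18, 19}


Set A = {3, 5, 9, 12, 13, 16, 17, 18, 19} has 9 elements.
Set B = {1, 5, 7, 9, 12, 14, 16, 18, 19} has 9 elements.
|A × B| = |A| × |B| = 9 × 9 = 81

81


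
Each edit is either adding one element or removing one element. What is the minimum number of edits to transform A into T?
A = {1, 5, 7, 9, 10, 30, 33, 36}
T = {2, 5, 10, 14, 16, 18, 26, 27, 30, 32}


Set A = {1, 5, 7, 9, 10, 30, 33, 36}
Set T = {2, 5, 10, 14, 16, 18, 26, 27, 30, 32}
Elements to remove from A (in A, not in T): {1, 7, 9, 33, 36} → 5 removals
Elements to add to A (in T, not in A): {2, 14, 16, 18, 26, 27, 32} → 7 additions
Total edits = 5 + 7 = 12

12


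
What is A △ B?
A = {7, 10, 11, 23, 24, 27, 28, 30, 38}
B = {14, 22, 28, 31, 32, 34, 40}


Set A = {7, 10, 11, 23, 24, 27, 28, 30, 38}
Set B = {14, 22, 28, 31, 32, 34, 40}
A △ B = (A \ B) ∪ (B \ A)
Elements in A but not B: {7, 10, 11, 23, 24, 27, 30, 38}
Elements in B but not A: {14, 22, 31, 32, 34, 40}
A △ B = {7, 10, 11, 14, 22, 23, 24, 27, 30, 31, 32, 34, 38, 40}

{7, 10, 11, 14, 22, 23, 24, 27, 30, 31, 32, 34, 38, 40}


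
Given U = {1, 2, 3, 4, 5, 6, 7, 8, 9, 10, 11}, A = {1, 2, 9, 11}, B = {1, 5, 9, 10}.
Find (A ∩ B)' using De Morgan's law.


U = {1, 2, 3, 4, 5, 6, 7, 8, 9, 10, 11}
A = {1, 2, 9, 11}, B = {1, 5, 9, 10}
A ∩ B = {1, 9}
(A ∩ B)' = U \ (A ∩ B) = {2, 3, 4, 5, 6, 7, 8, 10, 11}
Verification via A' ∪ B': A' = {3, 4, 5, 6, 7, 8, 10}, B' = {2, 3, 4, 6, 7, 8, 11}
A' ∪ B' = {2, 3, 4, 5, 6, 7, 8, 10, 11} ✓

{2, 3, 4, 5, 6, 7, 8, 10, 11}


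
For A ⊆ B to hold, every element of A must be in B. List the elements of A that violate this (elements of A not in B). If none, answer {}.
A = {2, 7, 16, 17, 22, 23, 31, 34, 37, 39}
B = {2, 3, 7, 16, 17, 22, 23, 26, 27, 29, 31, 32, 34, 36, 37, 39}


Set A = {2, 7, 16, 17, 22, 23, 31, 34, 37, 39}
Set B = {2, 3, 7, 16, 17, 22, 23, 26, 27, 29, 31, 32, 34, 36, 37, 39}
Check each element of A against B:
2 ∈ B, 7 ∈ B, 16 ∈ B, 17 ∈ B, 22 ∈ B, 23 ∈ B, 31 ∈ B, 34 ∈ B, 37 ∈ B, 39 ∈ B
Elements of A not in B: {}

{}


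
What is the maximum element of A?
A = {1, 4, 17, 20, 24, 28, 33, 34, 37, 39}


Set A = {1, 4, 17, 20, 24, 28, 33, 34, 37, 39}
Elements in ascending order: 1, 4, 17, 20, 24, 28, 33, 34, 37, 39
The largest element is 39.

39


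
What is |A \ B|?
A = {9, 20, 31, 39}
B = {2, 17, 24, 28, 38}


Set A = {9, 20, 31, 39}
Set B = {2, 17, 24, 28, 38}
A \ B = {9, 20, 31, 39}
|A \ B| = 4

4


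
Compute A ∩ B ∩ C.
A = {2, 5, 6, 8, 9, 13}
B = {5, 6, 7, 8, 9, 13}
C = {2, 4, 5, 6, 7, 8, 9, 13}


Set A = {2, 5, 6, 8, 9, 13}
Set B = {5, 6, 7, 8, 9, 13}
Set C = {2, 4, 5, 6, 7, 8, 9, 13}
First, A ∩ B = {5, 6, 8, 9, 13}
Then, (A ∩ B) ∩ C = {5, 6, 8, 9, 13}

{5, 6, 8, 9, 13}


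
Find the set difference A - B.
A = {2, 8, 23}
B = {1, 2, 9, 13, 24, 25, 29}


Set A = {2, 8, 23}
Set B = {1, 2, 9, 13, 24, 25, 29}
A \ B includes elements in A that are not in B.
Check each element of A:
2 (in B, remove), 8 (not in B, keep), 23 (not in B, keep)
A \ B = {8, 23}

{8, 23}


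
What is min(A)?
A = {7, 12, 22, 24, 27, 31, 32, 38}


Set A = {7, 12, 22, 24, 27, 31, 32, 38}
Elements in ascending order: 7, 12, 22, 24, 27, 31, 32, 38
The smallest element is 7.

7


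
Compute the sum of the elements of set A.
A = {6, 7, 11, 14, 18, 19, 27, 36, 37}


Set A = {6, 7, 11, 14, 18, 19, 27, 36, 37}
Sum = 6 + 7 + 11 + 14 + 18 + 19 + 27 + 36 + 37 = 175

175


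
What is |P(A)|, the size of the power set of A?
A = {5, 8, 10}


Set A = {5, 8, 10}
|A| = 3
The power set P(A) contains all subsets of A.
|P(A)| = 2^|A| = 2^3 = 8

8


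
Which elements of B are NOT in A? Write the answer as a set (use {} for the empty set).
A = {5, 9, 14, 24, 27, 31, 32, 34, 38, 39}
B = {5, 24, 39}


Set A = {5, 9, 14, 24, 27, 31, 32, 34, 38, 39}
Set B = {5, 24, 39}
Check each element of B against A:
5 ∈ A, 24 ∈ A, 39 ∈ A
Elements of B not in A: {}

{}


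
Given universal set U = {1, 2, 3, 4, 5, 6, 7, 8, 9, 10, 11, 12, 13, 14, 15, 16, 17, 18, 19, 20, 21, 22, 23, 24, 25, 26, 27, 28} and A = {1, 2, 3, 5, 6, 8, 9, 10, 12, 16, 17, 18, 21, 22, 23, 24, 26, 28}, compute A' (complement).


Universal set U = {1, 2, 3, 4, 5, 6, 7, 8, 9, 10, 11, 12, 13, 14, 15, 16, 17, 18, 19, 20, 21, 22, 23, 24, 25, 26, 27, 28}
Set A = {1, 2, 3, 5, 6, 8, 9, 10, 12, 16, 17, 18, 21, 22, 23, 24, 26, 28}
A' = U \ A = elements in U but not in A
Checking each element of U:
1 (in A, exclude), 2 (in A, exclude), 3 (in A, exclude), 4 (not in A, include), 5 (in A, exclude), 6 (in A, exclude), 7 (not in A, include), 8 (in A, exclude), 9 (in A, exclude), 10 (in A, exclude), 11 (not in A, include), 12 (in A, exclude), 13 (not in A, include), 14 (not in A, include), 15 (not in A, include), 16 (in A, exclude), 17 (in A, exclude), 18 (in A, exclude), 19 (not in A, include), 20 (not in A, include), 21 (in A, exclude), 22 (in A, exclude), 23 (in A, exclude), 24 (in A, exclude), 25 (not in A, include), 26 (in A, exclude), 27 (not in A, include), 28 (in A, exclude)
A' = {4, 7, 11, 13, 14, 15, 19, 20, 25, 27}

{4, 7, 11, 13, 14, 15, 19, 20, 25, 27}


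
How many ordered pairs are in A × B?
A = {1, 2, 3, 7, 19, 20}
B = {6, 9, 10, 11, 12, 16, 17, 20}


Set A = {1, 2, 3, 7, 19, 20} has 6 elements.
Set B = {6, 9, 10, 11, 12, 16, 17, 20} has 8 elements.
|A × B| = |A| × |B| = 6 × 8 = 48

48


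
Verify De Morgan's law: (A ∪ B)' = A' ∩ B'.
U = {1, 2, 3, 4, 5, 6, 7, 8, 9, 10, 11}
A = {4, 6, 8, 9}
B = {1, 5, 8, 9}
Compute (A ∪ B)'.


U = {1, 2, 3, 4, 5, 6, 7, 8, 9, 10, 11}
A = {4, 6, 8, 9}, B = {1, 5, 8, 9}
A ∪ B = {1, 4, 5, 6, 8, 9}
(A ∪ B)' = U \ (A ∪ B) = {2, 3, 7, 10, 11}
Verification via A' ∩ B': A' = {1, 2, 3, 5, 7, 10, 11}, B' = {2, 3, 4, 6, 7, 10, 11}
A' ∩ B' = {2, 3, 7, 10, 11} ✓

{2, 3, 7, 10, 11}


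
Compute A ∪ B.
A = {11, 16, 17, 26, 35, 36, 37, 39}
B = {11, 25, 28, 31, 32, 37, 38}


Set A = {11, 16, 17, 26, 35, 36, 37, 39}
Set B = {11, 25, 28, 31, 32, 37, 38}
A ∪ B includes all elements in either set.
Elements from A: {11, 16, 17, 26, 35, 36, 37, 39}
Elements from B not already included: {25, 28, 31, 32, 38}
A ∪ B = {11, 16, 17, 25, 26, 28, 31, 32, 35, 36, 37, 38, 39}

{11, 16, 17, 25, 26, 28, 31, 32, 35, 36, 37, 38, 39}


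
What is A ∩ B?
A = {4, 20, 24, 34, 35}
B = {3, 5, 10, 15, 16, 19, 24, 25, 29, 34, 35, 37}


Set A = {4, 20, 24, 34, 35}
Set B = {3, 5, 10, 15, 16, 19, 24, 25, 29, 34, 35, 37}
A ∩ B includes only elements in both sets.
Check each element of A against B:
4 ✗, 20 ✗, 24 ✓, 34 ✓, 35 ✓
A ∩ B = {24, 34, 35}

{24, 34, 35}


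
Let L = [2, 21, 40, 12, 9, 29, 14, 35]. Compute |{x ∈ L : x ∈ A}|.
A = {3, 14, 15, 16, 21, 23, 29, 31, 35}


Set A = {3, 14, 15, 16, 21, 23, 29, 31, 35}
Candidates: [2, 21, 40, 12, 9, 29, 14, 35]
Check each candidate:
2 ∉ A, 21 ∈ A, 40 ∉ A, 12 ∉ A, 9 ∉ A, 29 ∈ A, 14 ∈ A, 35 ∈ A
Count of candidates in A: 4

4


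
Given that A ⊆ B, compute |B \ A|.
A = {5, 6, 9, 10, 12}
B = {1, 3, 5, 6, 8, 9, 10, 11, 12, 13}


Set A = {5, 6, 9, 10, 12}, |A| = 5
Set B = {1, 3, 5, 6, 8, 9, 10, 11, 12, 13}, |B| = 10
Since A ⊆ B: B \ A = {1, 3, 8, 11, 13}
|B| - |A| = 10 - 5 = 5

5


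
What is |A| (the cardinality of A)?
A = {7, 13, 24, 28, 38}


Set A = {7, 13, 24, 28, 38}
Listing elements: 7, 13, 24, 28, 38
Counting: 5 elements
|A| = 5

5


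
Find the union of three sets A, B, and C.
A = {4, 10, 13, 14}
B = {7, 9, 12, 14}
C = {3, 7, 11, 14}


Set A = {4, 10, 13, 14}
Set B = {7, 9, 12, 14}
Set C = {3, 7, 11, 14}
First, A ∪ B = {4, 7, 9, 10, 12, 13, 14}
Then, (A ∪ B) ∪ C = {3, 4, 7, 9, 10, 11, 12, 13, 14}

{3, 4, 7, 9, 10, 11, 12, 13, 14}


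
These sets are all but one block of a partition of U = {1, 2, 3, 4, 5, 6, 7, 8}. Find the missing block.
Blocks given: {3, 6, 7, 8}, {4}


U = {1, 2, 3, 4, 5, 6, 7, 8}
Shown blocks: {3, 6, 7, 8}, {4}
A partition's blocks are pairwise disjoint and cover U, so the missing block = U \ (union of shown blocks).
Union of shown blocks: {3, 4, 6, 7, 8}
Missing block = U \ (union) = {1, 2, 5}

{1, 2, 5}


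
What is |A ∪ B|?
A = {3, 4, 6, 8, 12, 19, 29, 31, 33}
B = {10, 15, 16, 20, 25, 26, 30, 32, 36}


Set A = {3, 4, 6, 8, 12, 19, 29, 31, 33}, |A| = 9
Set B = {10, 15, 16, 20, 25, 26, 30, 32, 36}, |B| = 9
A ∩ B = {}, |A ∩ B| = 0
|A ∪ B| = |A| + |B| - |A ∩ B| = 9 + 9 - 0 = 18

18


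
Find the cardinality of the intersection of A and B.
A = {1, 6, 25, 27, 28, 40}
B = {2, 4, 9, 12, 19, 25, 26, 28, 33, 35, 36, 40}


Set A = {1, 6, 25, 27, 28, 40}
Set B = {2, 4, 9, 12, 19, 25, 26, 28, 33, 35, 36, 40}
A ∩ B = {25, 28, 40}
|A ∩ B| = 3

3


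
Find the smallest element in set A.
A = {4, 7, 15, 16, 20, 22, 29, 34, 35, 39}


Set A = {4, 7, 15, 16, 20, 22, 29, 34, 35, 39}
Elements in ascending order: 4, 7, 15, 16, 20, 22, 29, 34, 35, 39
The smallest element is 4.

4


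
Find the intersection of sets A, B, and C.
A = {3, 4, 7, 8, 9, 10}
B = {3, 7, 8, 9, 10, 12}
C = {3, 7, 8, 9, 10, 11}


Set A = {3, 4, 7, 8, 9, 10}
Set B = {3, 7, 8, 9, 10, 12}
Set C = {3, 7, 8, 9, 10, 11}
First, A ∩ B = {3, 7, 8, 9, 10}
Then, (A ∩ B) ∩ C = {3, 7, 8, 9, 10}

{3, 7, 8, 9, 10}


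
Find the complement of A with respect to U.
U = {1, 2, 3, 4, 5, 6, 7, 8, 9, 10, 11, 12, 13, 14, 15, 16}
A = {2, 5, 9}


Universal set U = {1, 2, 3, 4, 5, 6, 7, 8, 9, 10, 11, 12, 13, 14, 15, 16}
Set A = {2, 5, 9}
A' = U \ A = elements in U but not in A
Checking each element of U:
1 (not in A, include), 2 (in A, exclude), 3 (not in A, include), 4 (not in A, include), 5 (in A, exclude), 6 (not in A, include), 7 (not in A, include), 8 (not in A, include), 9 (in A, exclude), 10 (not in A, include), 11 (not in A, include), 12 (not in A, include), 13 (not in A, include), 14 (not in A, include), 15 (not in A, include), 16 (not in A, include)
A' = {1, 3, 4, 6, 7, 8, 10, 11, 12, 13, 14, 15, 16}

{1, 3, 4, 6, 7, 8, 10, 11, 12, 13, 14, 15, 16}


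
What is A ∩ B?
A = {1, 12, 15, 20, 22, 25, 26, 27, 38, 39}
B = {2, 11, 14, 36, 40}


Set A = {1, 12, 15, 20, 22, 25, 26, 27, 38, 39}
Set B = {2, 11, 14, 36, 40}
A ∩ B includes only elements in both sets.
Check each element of A against B:
1 ✗, 12 ✗, 15 ✗, 20 ✗, 22 ✗, 25 ✗, 26 ✗, 27 ✗, 38 ✗, 39 ✗
A ∩ B = {}

{}


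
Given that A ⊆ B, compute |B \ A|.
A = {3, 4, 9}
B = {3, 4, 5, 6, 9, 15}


Set A = {3, 4, 9}, |A| = 3
Set B = {3, 4, 5, 6, 9, 15}, |B| = 6
Since A ⊆ B: B \ A = {5, 6, 15}
|B| - |A| = 6 - 3 = 3

3


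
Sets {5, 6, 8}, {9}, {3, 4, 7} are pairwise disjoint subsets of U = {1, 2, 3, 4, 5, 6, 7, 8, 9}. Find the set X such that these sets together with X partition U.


U = {1, 2, 3, 4, 5, 6, 7, 8, 9}
Shown blocks: {5, 6, 8}, {9}, {3, 4, 7}
A partition's blocks are pairwise disjoint and cover U, so the missing block = U \ (union of shown blocks).
Union of shown blocks: {3, 4, 5, 6, 7, 8, 9}
Missing block = U \ (union) = {1, 2}

{1, 2}


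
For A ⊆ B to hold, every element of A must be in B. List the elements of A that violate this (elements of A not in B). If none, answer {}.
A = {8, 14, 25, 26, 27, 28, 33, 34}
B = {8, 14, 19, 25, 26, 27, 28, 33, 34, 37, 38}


Set A = {8, 14, 25, 26, 27, 28, 33, 34}
Set B = {8, 14, 19, 25, 26, 27, 28, 33, 34, 37, 38}
Check each element of A against B:
8 ∈ B, 14 ∈ B, 25 ∈ B, 26 ∈ B, 27 ∈ B, 28 ∈ B, 33 ∈ B, 34 ∈ B
Elements of A not in B: {}

{}


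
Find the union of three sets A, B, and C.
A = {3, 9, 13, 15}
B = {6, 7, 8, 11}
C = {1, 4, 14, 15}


Set A = {3, 9, 13, 15}
Set B = {6, 7, 8, 11}
Set C = {1, 4, 14, 15}
First, A ∪ B = {3, 6, 7, 8, 9, 11, 13, 15}
Then, (A ∪ B) ∪ C = {1, 3, 4, 6, 7, 8, 9, 11, 13, 14, 15}

{1, 3, 4, 6, 7, 8, 9, 11, 13, 14, 15}


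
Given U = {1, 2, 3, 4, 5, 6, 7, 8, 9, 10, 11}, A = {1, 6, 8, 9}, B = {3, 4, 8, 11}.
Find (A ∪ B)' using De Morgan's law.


U = {1, 2, 3, 4, 5, 6, 7, 8, 9, 10, 11}
A = {1, 6, 8, 9}, B = {3, 4, 8, 11}
A ∪ B = {1, 3, 4, 6, 8, 9, 11}
(A ∪ B)' = U \ (A ∪ B) = {2, 5, 7, 10}
Verification via A' ∩ B': A' = {2, 3, 4, 5, 7, 10, 11}, B' = {1, 2, 5, 6, 7, 9, 10}
A' ∩ B' = {2, 5, 7, 10} ✓

{2, 5, 7, 10}


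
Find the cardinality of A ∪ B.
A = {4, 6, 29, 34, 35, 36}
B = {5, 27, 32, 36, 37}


Set A = {4, 6, 29, 34, 35, 36}, |A| = 6
Set B = {5, 27, 32, 36, 37}, |B| = 5
A ∩ B = {36}, |A ∩ B| = 1
|A ∪ B| = |A| + |B| - |A ∩ B| = 6 + 5 - 1 = 10

10


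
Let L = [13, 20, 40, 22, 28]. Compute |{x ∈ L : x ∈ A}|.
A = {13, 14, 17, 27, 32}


Set A = {13, 14, 17, 27, 32}
Candidates: [13, 20, 40, 22, 28]
Check each candidate:
13 ∈ A, 20 ∉ A, 40 ∉ A, 22 ∉ A, 28 ∉ A
Count of candidates in A: 1

1


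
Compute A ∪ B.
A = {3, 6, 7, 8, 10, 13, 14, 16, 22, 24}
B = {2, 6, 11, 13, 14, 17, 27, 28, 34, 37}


Set A = {3, 6, 7, 8, 10, 13, 14, 16, 22, 24}
Set B = {2, 6, 11, 13, 14, 17, 27, 28, 34, 37}
A ∪ B includes all elements in either set.
Elements from A: {3, 6, 7, 8, 10, 13, 14, 16, 22, 24}
Elements from B not already included: {2, 11, 17, 27, 28, 34, 37}
A ∪ B = {2, 3, 6, 7, 8, 10, 11, 13, 14, 16, 17, 22, 24, 27, 28, 34, 37}

{2, 3, 6, 7, 8, 10, 11, 13, 14, 16, 17, 22, 24, 27, 28, 34, 37}


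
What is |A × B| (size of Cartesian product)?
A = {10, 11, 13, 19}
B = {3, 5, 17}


Set A = {10, 11, 13, 19} has 4 elements.
Set B = {3, 5, 17} has 3 elements.
|A × B| = |A| × |B| = 4 × 3 = 12

12


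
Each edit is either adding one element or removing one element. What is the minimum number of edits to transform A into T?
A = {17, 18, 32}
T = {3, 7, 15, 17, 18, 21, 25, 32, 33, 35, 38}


Set A = {17, 18, 32}
Set T = {3, 7, 15, 17, 18, 21, 25, 32, 33, 35, 38}
Elements to remove from A (in A, not in T): {} → 0 removals
Elements to add to A (in T, not in A): {3, 7, 15, 21, 25, 33, 35, 38} → 8 additions
Total edits = 0 + 8 = 8

8


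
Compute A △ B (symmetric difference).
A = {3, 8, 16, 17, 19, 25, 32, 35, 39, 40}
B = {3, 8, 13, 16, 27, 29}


Set A = {3, 8, 16, 17, 19, 25, 32, 35, 39, 40}
Set B = {3, 8, 13, 16, 27, 29}
A △ B = (A \ B) ∪ (B \ A)
Elements in A but not B: {17, 19, 25, 32, 35, 39, 40}
Elements in B but not A: {13, 27, 29}
A △ B = {13, 17, 19, 25, 27, 29, 32, 35, 39, 40}

{13, 17, 19, 25, 27, 29, 32, 35, 39, 40}


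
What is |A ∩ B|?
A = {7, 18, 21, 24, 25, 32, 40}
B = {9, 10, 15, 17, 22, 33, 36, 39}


Set A = {7, 18, 21, 24, 25, 32, 40}
Set B = {9, 10, 15, 17, 22, 33, 36, 39}
A ∩ B = {}
|A ∩ B| = 0

0


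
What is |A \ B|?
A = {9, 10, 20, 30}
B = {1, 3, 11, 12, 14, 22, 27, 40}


Set A = {9, 10, 20, 30}
Set B = {1, 3, 11, 12, 14, 22, 27, 40}
A \ B = {9, 10, 20, 30}
|A \ B| = 4

4


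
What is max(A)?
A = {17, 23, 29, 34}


Set A = {17, 23, 29, 34}
Elements in ascending order: 17, 23, 29, 34
The largest element is 34.

34


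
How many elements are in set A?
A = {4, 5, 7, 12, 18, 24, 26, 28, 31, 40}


Set A = {4, 5, 7, 12, 18, 24, 26, 28, 31, 40}
Listing elements: 4, 5, 7, 12, 18, 24, 26, 28, 31, 40
Counting: 10 elements
|A| = 10

10


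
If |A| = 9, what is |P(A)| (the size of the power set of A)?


The set has 9 elements.
The power set contains all possible subsets.
|P(A)| = 2^|A| = 2^9 = 512

512


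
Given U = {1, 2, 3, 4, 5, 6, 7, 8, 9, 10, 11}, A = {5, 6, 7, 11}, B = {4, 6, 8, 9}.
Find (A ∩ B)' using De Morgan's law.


U = {1, 2, 3, 4, 5, 6, 7, 8, 9, 10, 11}
A = {5, 6, 7, 11}, B = {4, 6, 8, 9}
A ∩ B = {6}
(A ∩ B)' = U \ (A ∩ B) = {1, 2, 3, 4, 5, 7, 8, 9, 10, 11}
Verification via A' ∪ B': A' = {1, 2, 3, 4, 8, 9, 10}, B' = {1, 2, 3, 5, 7, 10, 11}
A' ∪ B' = {1, 2, 3, 4, 5, 7, 8, 9, 10, 11} ✓

{1, 2, 3, 4, 5, 7, 8, 9, 10, 11}


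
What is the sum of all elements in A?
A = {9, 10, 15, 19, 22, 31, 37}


Set A = {9, 10, 15, 19, 22, 31, 37}
Sum = 9 + 10 + 15 + 19 + 22 + 31 + 37 = 143

143


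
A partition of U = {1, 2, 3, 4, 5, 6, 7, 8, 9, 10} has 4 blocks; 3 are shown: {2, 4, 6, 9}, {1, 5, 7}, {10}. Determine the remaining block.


U = {1, 2, 3, 4, 5, 6, 7, 8, 9, 10}
Shown blocks: {2, 4, 6, 9}, {1, 5, 7}, {10}
A partition's blocks are pairwise disjoint and cover U, so the missing block = U \ (union of shown blocks).
Union of shown blocks: {1, 2, 4, 5, 6, 7, 9, 10}
Missing block = U \ (union) = {3, 8}

{3, 8}


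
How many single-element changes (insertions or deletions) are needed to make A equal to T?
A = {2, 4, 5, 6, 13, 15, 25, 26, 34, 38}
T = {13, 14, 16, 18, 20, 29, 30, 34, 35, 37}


Set A = {2, 4, 5, 6, 13, 15, 25, 26, 34, 38}
Set T = {13, 14, 16, 18, 20, 29, 30, 34, 35, 37}
Elements to remove from A (in A, not in T): {2, 4, 5, 6, 15, 25, 26, 38} → 8 removals
Elements to add to A (in T, not in A): {14, 16, 18, 20, 29, 30, 35, 37} → 8 additions
Total edits = 8 + 8 = 16

16


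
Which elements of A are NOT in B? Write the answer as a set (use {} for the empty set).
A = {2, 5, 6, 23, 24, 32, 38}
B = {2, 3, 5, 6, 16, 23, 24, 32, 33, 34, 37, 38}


Set A = {2, 5, 6, 23, 24, 32, 38}
Set B = {2, 3, 5, 6, 16, 23, 24, 32, 33, 34, 37, 38}
Check each element of A against B:
2 ∈ B, 5 ∈ B, 6 ∈ B, 23 ∈ B, 24 ∈ B, 32 ∈ B, 38 ∈ B
Elements of A not in B: {}

{}
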